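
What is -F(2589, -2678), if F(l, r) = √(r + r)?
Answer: -2*I*√1339 ≈ -73.185*I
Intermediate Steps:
F(l, r) = √2*√r (F(l, r) = √(2*r) = √2*√r)
-F(2589, -2678) = -√2*√(-2678) = -√2*I*√2678 = -2*I*√1339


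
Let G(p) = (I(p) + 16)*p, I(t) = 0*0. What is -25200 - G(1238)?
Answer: -45008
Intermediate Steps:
I(t) = 0
G(p) = 16*p (G(p) = (0 + 16)*p = 16*p)
-25200 - G(1238) = -25200 - 16*1238 = -25200 - 1*19808 = -25200 - 19808 = -45008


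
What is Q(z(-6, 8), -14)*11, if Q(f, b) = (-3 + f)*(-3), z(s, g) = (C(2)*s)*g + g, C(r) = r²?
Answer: 6171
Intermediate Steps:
z(s, g) = g + 4*g*s (z(s, g) = (2²*s)*g + g = (4*s)*g + g = 4*g*s + g = g + 4*g*s)
Q(f, b) = 9 - 3*f
Q(z(-6, 8), -14)*11 = (9 - 24*(1 + 4*(-6)))*11 = (9 - 24*(1 - 24))*11 = (9 - 24*(-23))*11 = (9 - 3*(-184))*11 = (9 + 552)*11 = 561*11 = 6171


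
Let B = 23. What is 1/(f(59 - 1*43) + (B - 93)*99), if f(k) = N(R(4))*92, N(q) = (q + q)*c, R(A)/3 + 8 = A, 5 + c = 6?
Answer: -1/9138 ≈ -0.00010943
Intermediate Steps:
c = 1 (c = -5 + 6 = 1)
R(A) = -24 + 3*A
N(q) = 2*q (N(q) = (q + q)*1 = (2*q)*1 = 2*q)
f(k) = -2208 (f(k) = (2*(-24 + 3*4))*92 = (2*(-24 + 12))*92 = (2*(-12))*92 = -24*92 = -2208)
1/(f(59 - 1*43) + (B - 93)*99) = 1/(-2208 + (23 - 93)*99) = 1/(-2208 - 70*99) = 1/(-2208 - 6930) = 1/(-9138) = -1/9138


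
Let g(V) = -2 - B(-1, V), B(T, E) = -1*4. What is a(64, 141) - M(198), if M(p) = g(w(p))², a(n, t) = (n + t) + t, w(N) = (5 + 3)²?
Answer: 342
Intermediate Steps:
B(T, E) = -4
w(N) = 64 (w(N) = 8² = 64)
a(n, t) = n + 2*t
g(V) = 2 (g(V) = -2 - 1*(-4) = -2 + 4 = 2)
M(p) = 4 (M(p) = 2² = 4)
a(64, 141) - M(198) = (64 + 2*141) - 1*4 = (64 + 282) - 4 = 346 - 4 = 342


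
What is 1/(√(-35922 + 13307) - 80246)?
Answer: -80246/6439443131 - I*√22615/6439443131 ≈ -1.2462e-5 - 2.3353e-8*I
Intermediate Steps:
1/(√(-35922 + 13307) - 80246) = 1/(√(-22615) - 80246) = 1/(I*√22615 - 80246) = 1/(-80246 + I*√22615)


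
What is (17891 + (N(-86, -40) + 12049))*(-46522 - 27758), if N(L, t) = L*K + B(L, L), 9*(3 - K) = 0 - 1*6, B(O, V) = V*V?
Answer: -2749895120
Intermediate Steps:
B(O, V) = V²
K = 11/3 (K = 3 - (0 - 1*6)/9 = 3 - (0 - 6)/9 = 3 - ⅑*(-6) = 3 + ⅔ = 11/3 ≈ 3.6667)
N(L, t) = L² + 11*L/3 (N(L, t) = L*(11/3) + L² = 11*L/3 + L² = L² + 11*L/3)
(17891 + (N(-86, -40) + 12049))*(-46522 - 27758) = (17891 + ((⅓)*(-86)*(11 + 3*(-86)) + 12049))*(-46522 - 27758) = (17891 + ((⅓)*(-86)*(11 - 258) + 12049))*(-74280) = (17891 + ((⅓)*(-86)*(-247) + 12049))*(-74280) = (17891 + (21242/3 + 12049))*(-74280) = (17891 + 57389/3)*(-74280) = (111062/3)*(-74280) = -2749895120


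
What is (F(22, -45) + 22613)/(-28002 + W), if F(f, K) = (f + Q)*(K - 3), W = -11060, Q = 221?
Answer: -10949/39062 ≈ -0.28030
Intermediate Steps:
F(f, K) = (-3 + K)*(221 + f) (F(f, K) = (f + 221)*(K - 3) = (221 + f)*(-3 + K) = (-3 + K)*(221 + f))
(F(22, -45) + 22613)/(-28002 + W) = ((-663 - 3*22 + 221*(-45) - 45*22) + 22613)/(-28002 - 11060) = ((-663 - 66 - 9945 - 990) + 22613)/(-39062) = (-11664 + 22613)*(-1/39062) = 10949*(-1/39062) = -10949/39062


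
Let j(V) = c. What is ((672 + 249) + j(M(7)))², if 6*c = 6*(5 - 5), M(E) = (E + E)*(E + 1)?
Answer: 848241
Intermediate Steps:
M(E) = 2*E*(1 + E) (M(E) = (2*E)*(1 + E) = 2*E*(1 + E))
c = 0 (c = (6*(5 - 5))/6 = (6*0)/6 = (⅙)*0 = 0)
j(V) = 0
((672 + 249) + j(M(7)))² = ((672 + 249) + 0)² = (921 + 0)² = 921² = 848241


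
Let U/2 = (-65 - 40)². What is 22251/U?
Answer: 7417/7350 ≈ 1.0091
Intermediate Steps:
U = 22050 (U = 2*(-65 - 40)² = 2*(-105)² = 2*11025 = 22050)
22251/U = 22251/22050 = 22251*(1/22050) = 7417/7350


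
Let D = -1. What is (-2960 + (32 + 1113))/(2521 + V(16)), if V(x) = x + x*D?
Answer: -1815/2521 ≈ -0.71995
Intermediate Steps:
V(x) = 0 (V(x) = x + x*(-1) = x - x = 0)
(-2960 + (32 + 1113))/(2521 + V(16)) = (-2960 + (32 + 1113))/(2521 + 0) = (-2960 + 1145)/2521 = -1815*1/2521 = -1815/2521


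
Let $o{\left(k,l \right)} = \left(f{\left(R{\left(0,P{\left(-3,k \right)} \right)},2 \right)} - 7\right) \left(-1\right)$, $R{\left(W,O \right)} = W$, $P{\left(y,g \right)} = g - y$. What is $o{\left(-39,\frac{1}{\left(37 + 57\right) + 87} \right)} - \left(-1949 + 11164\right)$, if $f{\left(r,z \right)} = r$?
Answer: $-9208$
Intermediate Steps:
$o{\left(k,l \right)} = 7$ ($o{\left(k,l \right)} = \left(0 - 7\right) \left(-1\right) = \left(-7\right) \left(-1\right) = 7$)
$o{\left(-39,\frac{1}{\left(37 + 57\right) + 87} \right)} - \left(-1949 + 11164\right) = 7 - \left(-1949 + 11164\right) = 7 - 9215 = -9208$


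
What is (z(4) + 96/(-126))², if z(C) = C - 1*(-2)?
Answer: 12100/441 ≈ 27.438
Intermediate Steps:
z(C) = 2 + C (z(C) = C + 2 = 2 + C)
(z(4) + 96/(-126))² = ((2 + 4) + 96/(-126))² = (6 + 96*(-1/126))² = (6 - 16/21)² = (110/21)² = 12100/441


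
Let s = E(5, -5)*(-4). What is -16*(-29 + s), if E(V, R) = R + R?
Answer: -176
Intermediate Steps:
E(V, R) = 2*R
s = 40 (s = (2*(-5))*(-4) = -10*(-4) = 40)
-16*(-29 + s) = -16*(-29 + 40) = -16*11 = -176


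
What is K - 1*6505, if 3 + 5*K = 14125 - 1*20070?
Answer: -38473/5 ≈ -7694.6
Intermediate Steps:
K = -5948/5 (K = -⅗ + (14125 - 1*20070)/5 = -⅗ + (14125 - 20070)/5 = -⅗ + (⅕)*(-5945) = -⅗ - 1189 = -5948/5 ≈ -1189.6)
K - 1*6505 = -5948/5 - 1*6505 = -5948/5 - 6505 = -38473/5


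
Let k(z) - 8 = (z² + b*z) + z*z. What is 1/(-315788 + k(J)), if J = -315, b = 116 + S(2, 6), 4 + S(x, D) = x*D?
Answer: -1/156390 ≈ -6.3943e-6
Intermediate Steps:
S(x, D) = -4 + D*x (S(x, D) = -4 + x*D = -4 + D*x)
b = 124 (b = 116 + (-4 + 6*2) = 116 + (-4 + 12) = 116 + 8 = 124)
k(z) = 8 + 2*z² + 124*z (k(z) = 8 + ((z² + 124*z) + z*z) = 8 + ((z² + 124*z) + z²) = 8 + (2*z² + 124*z) = 8 + 2*z² + 124*z)
1/(-315788 + k(J)) = 1/(-315788 + (8 + 2*(-315)² + 124*(-315))) = 1/(-315788 + (8 + 2*99225 - 39060)) = 1/(-315788 + (8 + 198450 - 39060)) = 1/(-315788 + 159398) = 1/(-156390) = -1/156390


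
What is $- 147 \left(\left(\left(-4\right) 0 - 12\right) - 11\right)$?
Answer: $3381$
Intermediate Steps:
$- 147 \left(\left(\left(-4\right) 0 - 12\right) - 11\right) = - 147 \left(\left(0 - 12\right) - 11\right) = - 147 \left(-12 - 11\right) = \left(-147\right) \left(-23\right) = 3381$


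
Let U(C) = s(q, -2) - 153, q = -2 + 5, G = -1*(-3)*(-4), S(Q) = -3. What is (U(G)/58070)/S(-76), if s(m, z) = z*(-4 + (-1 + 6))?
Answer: 31/34842 ≈ 0.00088973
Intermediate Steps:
G = -12 (G = 3*(-4) = -12)
q = 3
s(m, z) = z (s(m, z) = z*(-4 + 5) = z*1 = z)
U(C) = -155 (U(C) = -2 - 153 = -155)
(U(G)/58070)/S(-76) = -155/58070/(-3) = -155*1/58070*(-⅓) = -31/11614*(-⅓) = 31/34842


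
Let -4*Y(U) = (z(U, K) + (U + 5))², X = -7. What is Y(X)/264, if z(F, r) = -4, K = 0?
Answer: -3/88 ≈ -0.034091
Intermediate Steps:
Y(U) = -(1 + U)²/4 (Y(U) = -(-4 + (U + 5))²/4 = -(-4 + (5 + U))²/4 = -(1 + U)²/4)
Y(X)/264 = (-(1 - 7)²/4)/264 = (-¼*(-6)²)/264 = (-¼*36)/264 = (1/264)*(-9) = -3/88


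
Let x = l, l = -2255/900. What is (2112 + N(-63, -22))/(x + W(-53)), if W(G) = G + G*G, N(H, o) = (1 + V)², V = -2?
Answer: 380340/495629 ≈ 0.76739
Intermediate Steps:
N(H, o) = 1 (N(H, o) = (1 - 2)² = (-1)² = 1)
W(G) = G + G²
l = -451/180 (l = -2255*1/900 = -451/180 ≈ -2.5056)
x = -451/180 ≈ -2.5056
(2112 + N(-63, -22))/(x + W(-53)) = (2112 + 1)/(-451/180 - 53*(1 - 53)) = 2113/(-451/180 - 53*(-52)) = 2113/(-451/180 + 2756) = 2113/(495629/180) = 2113*(180/495629) = 380340/495629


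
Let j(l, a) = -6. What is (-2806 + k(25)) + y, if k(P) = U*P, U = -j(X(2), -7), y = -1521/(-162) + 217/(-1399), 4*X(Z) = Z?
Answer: -66650867/25182 ≈ -2646.8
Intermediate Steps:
X(Z) = Z/4
y = 232525/25182 (y = -1521*(-1/162) + 217*(-1/1399) = 169/18 - 217/1399 = 232525/25182 ≈ 9.2338)
U = 6 (U = -1*(-6) = 6)
k(P) = 6*P
(-2806 + k(25)) + y = (-2806 + 6*25) + 232525/25182 = (-2806 + 150) + 232525/25182 = -2656 + 232525/25182 = -66650867/25182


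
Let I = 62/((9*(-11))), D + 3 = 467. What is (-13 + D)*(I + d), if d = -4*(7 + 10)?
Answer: -278554/9 ≈ -30950.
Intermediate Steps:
D = 464 (D = -3 + 467 = 464)
I = -62/99 (I = 62/(-99) = 62*(-1/99) = -62/99 ≈ -0.62626)
d = -68 (d = -4*17 = -68)
(-13 + D)*(I + d) = (-13 + 464)*(-62/99 - 68) = 451*(-6794/99) = -278554/9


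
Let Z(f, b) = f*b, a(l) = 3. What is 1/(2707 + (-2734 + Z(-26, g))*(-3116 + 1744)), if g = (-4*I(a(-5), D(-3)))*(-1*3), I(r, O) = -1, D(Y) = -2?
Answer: 1/3325691 ≈ 3.0069e-7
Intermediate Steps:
g = -12 (g = (-4*(-1))*(-1*3) = 4*(-3) = -12)
Z(f, b) = b*f
1/(2707 + (-2734 + Z(-26, g))*(-3116 + 1744)) = 1/(2707 + (-2734 - 12*(-26))*(-3116 + 1744)) = 1/(2707 + (-2734 + 312)*(-1372)) = 1/(2707 - 2422*(-1372)) = 1/(2707 + 3322984) = 1/3325691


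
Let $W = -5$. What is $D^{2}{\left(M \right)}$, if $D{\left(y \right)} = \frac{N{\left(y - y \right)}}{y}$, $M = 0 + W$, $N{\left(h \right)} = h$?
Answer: $0$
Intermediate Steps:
$M = -5$ ($M = 0 - 5 = -5$)
$D{\left(y \right)} = 0$ ($D{\left(y \right)} = \frac{y - y}{y} = \frac{0}{y} = 0$)
$D^{2}{\left(M \right)} = 0^{2} = 0$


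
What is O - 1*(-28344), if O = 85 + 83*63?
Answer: 33658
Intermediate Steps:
O = 5314 (O = 85 + 5229 = 5314)
O - 1*(-28344) = 5314 - 1*(-28344) = 5314 + 28344 = 33658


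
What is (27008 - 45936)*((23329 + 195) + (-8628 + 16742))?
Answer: -598844064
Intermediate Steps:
(27008 - 45936)*((23329 + 195) + (-8628 + 16742)) = -18928*(23524 + 8114) = -18928*31638 = -598844064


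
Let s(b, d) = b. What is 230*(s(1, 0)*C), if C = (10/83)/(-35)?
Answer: -460/581 ≈ -0.79174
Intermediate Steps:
C = -2/581 (C = (10*(1/83))*(-1/35) = (10/83)*(-1/35) = -2/581 ≈ -0.0034423)
230*(s(1, 0)*C) = 230*(1*(-2/581)) = 230*(-2/581) = -460/581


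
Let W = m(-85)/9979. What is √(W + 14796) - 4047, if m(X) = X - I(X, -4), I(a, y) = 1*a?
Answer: -4047 + 6*√411 ≈ -3925.4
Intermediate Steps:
I(a, y) = a
m(X) = 0 (m(X) = X - X = 0)
W = 0 (W = 0/9979 = 0*(1/9979) = 0)
√(W + 14796) - 4047 = √(0 + 14796) - 4047 = √14796 - 4047 = 6*√411 - 4047 = -4047 + 6*√411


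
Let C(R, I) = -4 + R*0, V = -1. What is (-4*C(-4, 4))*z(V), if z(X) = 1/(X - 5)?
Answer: -8/3 ≈ -2.6667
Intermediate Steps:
C(R, I) = -4 (C(R, I) = -4 + 0 = -4)
z(X) = 1/(-5 + X)
(-4*C(-4, 4))*z(V) = (-4*(-4))/(-5 - 1) = 16/(-6) = 16*(-⅙) = -8/3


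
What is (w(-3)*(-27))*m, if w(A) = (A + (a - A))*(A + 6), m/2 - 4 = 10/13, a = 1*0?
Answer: 0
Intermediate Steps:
a = 0
m = 124/13 (m = 8 + 2*(10/13) = 8 + 20/13 = 124/13 ≈ 9.5385)
w(A) = 0 (w(A) = (A + (0 - A))*(A + 6) = (A - A)*(6 + A) = 0*(6 + A) = 0)
(w(-3)*(-27))*m = (0*(-27))*(124/13) = 0*(124/13) = 0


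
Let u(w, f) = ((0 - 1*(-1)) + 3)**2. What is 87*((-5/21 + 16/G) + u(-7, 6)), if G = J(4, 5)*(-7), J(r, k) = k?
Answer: 46603/35 ≈ 1331.5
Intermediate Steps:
G = -35 (G = 5*(-7) = -35)
u(w, f) = 16 (u(w, f) = ((0 + 1) + 3)**2 = (1 + 3)**2 = 4**2 = 16)
87*((-5/21 + 16/G) + u(-7, 6)) = 87*((-5/21 + 16/(-35)) + 16) = 87*((-5*1/21 + 16*(-1/35)) + 16) = 87*((-5/21 - 16/35) + 16) = 87*(-73/105 + 16) = 87*(1607/105) = 46603/35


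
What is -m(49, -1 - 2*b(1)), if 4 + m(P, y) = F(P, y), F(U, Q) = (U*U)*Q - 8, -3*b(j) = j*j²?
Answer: 2437/3 ≈ 812.33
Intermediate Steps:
b(j) = -j³/3 (b(j) = -j*j²/3 = -j³/3)
F(U, Q) = -8 + Q*U² (F(U, Q) = U²*Q - 8 = Q*U² - 8 = -8 + Q*U²)
m(P, y) = -12 + y*P² (m(P, y) = -4 + (-8 + y*P²) = -12 + y*P²)
-m(49, -1 - 2*b(1)) = -(-12 + (-1 - (-2)*1³/3)*49²) = -(-12 + (-1 - (-2)/3)*2401) = -(-12 + (-1 - 2*(-⅓))*2401) = -(-12 + (-1 + ⅔)*2401) = -(-12 - ⅓*2401) = -(-12 - 2401/3) = -1*(-2437/3) = 2437/3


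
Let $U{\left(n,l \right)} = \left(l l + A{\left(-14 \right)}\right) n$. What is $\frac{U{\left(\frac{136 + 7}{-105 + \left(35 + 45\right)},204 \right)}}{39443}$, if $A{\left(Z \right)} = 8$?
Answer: $- \frac{5952232}{986075} \approx -6.0363$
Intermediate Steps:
$U{\left(n,l \right)} = n \left(8 + l^{2}\right)$ ($U{\left(n,l \right)} = \left(l l + 8\right) n = \left(l^{2} + 8\right) n = \left(8 + l^{2}\right) n = n \left(8 + l^{2}\right)$)
$\frac{U{\left(\frac{136 + 7}{-105 + \left(35 + 45\right)},204 \right)}}{39443} = \frac{\frac{136 + 7}{-105 + \left(35 + 45\right)} \left(8 + 204^{2}\right)}{39443} = \frac{143}{-105 + 80} \left(8 + 41616\right) \frac{1}{39443} = \frac{143}{-25} \cdot 41624 \cdot \frac{1}{39443} = 143 \left(- \frac{1}{25}\right) 41624 \cdot \frac{1}{39443} = \left(- \frac{143}{25}\right) 41624 \cdot \frac{1}{39443} = \left(- \frac{5952232}{25}\right) \frac{1}{39443} = - \frac{5952232}{986075}$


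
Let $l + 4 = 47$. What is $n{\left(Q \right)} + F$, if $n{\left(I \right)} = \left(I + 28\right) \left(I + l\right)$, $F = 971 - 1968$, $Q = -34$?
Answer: $-1051$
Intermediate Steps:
$l = 43$ ($l = -4 + 47 = 43$)
$F = -997$ ($F = 971 - 1968 = -997$)
$n{\left(I \right)} = \left(28 + I\right) \left(43 + I\right)$ ($n{\left(I \right)} = \left(I + 28\right) \left(I + 43\right) = \left(28 + I\right) \left(43 + I\right)$)
$n{\left(Q \right)} + F = \left(1204 + \left(-34\right)^{2} + 71 \left(-34\right)\right) - 997 = \left(1204 + 1156 - 2414\right) - 997 = -54 - 997 = -1051$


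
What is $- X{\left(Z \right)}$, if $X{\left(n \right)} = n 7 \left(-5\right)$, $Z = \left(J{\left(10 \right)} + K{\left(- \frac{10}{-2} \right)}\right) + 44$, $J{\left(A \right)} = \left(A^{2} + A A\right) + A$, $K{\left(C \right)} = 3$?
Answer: $8995$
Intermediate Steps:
$J{\left(A \right)} = A + 2 A^{2}$ ($J{\left(A \right)} = \left(A^{2} + A^{2}\right) + A = 2 A^{2} + A = A + 2 A^{2}$)
$Z = 257$ ($Z = \left(10 \left(1 + 2 \cdot 10\right) + 3\right) + 44 = \left(10 \left(1 + 20\right) + 3\right) + 44 = \left(10 \cdot 21 + 3\right) + 44 = \left(210 + 3\right) + 44 = 213 + 44 = 257$)
$X{\left(n \right)} = - 35 n$ ($X{\left(n \right)} = 7 n \left(-5\right) = - 35 n$)
$- X{\left(Z \right)} = - \left(-35\right) 257 = \left(-1\right) \left(-8995\right) = 8995$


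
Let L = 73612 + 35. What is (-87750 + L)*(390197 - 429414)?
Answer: 553077351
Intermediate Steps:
L = 73647
(-87750 + L)*(390197 - 429414) = (-87750 + 73647)*(390197 - 429414) = -14103*(-39217) = 553077351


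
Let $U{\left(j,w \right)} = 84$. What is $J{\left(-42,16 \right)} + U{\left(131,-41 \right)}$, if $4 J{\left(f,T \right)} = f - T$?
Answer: $\frac{139}{2} \approx 69.5$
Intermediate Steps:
$J{\left(f,T \right)} = - \frac{T}{4} + \frac{f}{4}$ ($J{\left(f,T \right)} = \frac{f - T}{4} = - \frac{T}{4} + \frac{f}{4}$)
$J{\left(-42,16 \right)} + U{\left(131,-41 \right)} = \left(\left(- \frac{1}{4}\right) 16 + \frac{1}{4} \left(-42\right)\right) + 84 = \left(-4 - \frac{21}{2}\right) + 84 = - \frac{29}{2} + 84 = \frac{139}{2}$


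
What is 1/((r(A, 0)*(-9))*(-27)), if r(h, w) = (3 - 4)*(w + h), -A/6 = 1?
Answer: 1/1458 ≈ 0.00068587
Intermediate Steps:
A = -6 (A = -6*1 = -6)
r(h, w) = -h - w (r(h, w) = -(h + w) = -h - w)
1/((r(A, 0)*(-9))*(-27)) = 1/(((-1*(-6) - 1*0)*(-9))*(-27)) = 1/(((6 + 0)*(-9))*(-27)) = 1/((6*(-9))*(-27)) = 1/(-54*(-27)) = 1/1458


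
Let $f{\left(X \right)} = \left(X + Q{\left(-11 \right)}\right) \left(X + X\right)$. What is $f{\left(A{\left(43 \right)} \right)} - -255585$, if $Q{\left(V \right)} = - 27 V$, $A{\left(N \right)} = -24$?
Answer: $242481$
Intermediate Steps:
$f{\left(X \right)} = 2 X \left(297 + X\right)$ ($f{\left(X \right)} = \left(X - -297\right) \left(X + X\right) = \left(X + 297\right) 2 X = \left(297 + X\right) 2 X = 2 X \left(297 + X\right)$)
$f{\left(A{\left(43 \right)} \right)} - -255585 = 2 \left(-24\right) \left(297 - 24\right) - -255585 = 2 \left(-24\right) 273 + 255585 = -13104 + 255585 = 242481$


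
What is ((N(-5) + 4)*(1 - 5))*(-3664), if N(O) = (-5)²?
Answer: 425024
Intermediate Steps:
N(O) = 25
((N(-5) + 4)*(1 - 5))*(-3664) = ((25 + 4)*(1 - 5))*(-3664) = (29*(-4))*(-3664) = -116*(-3664) = 425024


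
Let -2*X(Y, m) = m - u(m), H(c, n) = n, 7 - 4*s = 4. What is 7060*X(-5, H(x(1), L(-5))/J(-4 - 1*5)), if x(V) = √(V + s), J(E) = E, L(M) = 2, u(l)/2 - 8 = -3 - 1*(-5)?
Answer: 642460/9 ≈ 71385.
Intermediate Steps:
s = ¾ (s = 7/4 - ¼*4 = 7/4 - 1 = ¾ ≈ 0.75000)
u(l) = 20 (u(l) = 16 + 2*(-3 - 1*(-5)) = 16 + 2*(-3 + 5) = 16 + 2*2 = 16 + 4 = 20)
x(V) = √(¾ + V) (x(V) = √(V + ¾) = √(¾ + V))
X(Y, m) = 10 - m/2 (X(Y, m) = -(m - 1*20)/2 = -(m - 20)/2 = -(-20 + m)/2 = 10 - m/2)
7060*X(-5, H(x(1), L(-5))/J(-4 - 1*5)) = 7060*(10 - 1/(-4 - 1*5)) = 7060*(10 - 1/(-4 - 5)) = 7060*(10 - 1/(-9)) = 7060*(10 - (-1)/9) = 7060*(10 - ½*(-2/9)) = 7060*(10 + ⅑) = 7060*(91/9) = 642460/9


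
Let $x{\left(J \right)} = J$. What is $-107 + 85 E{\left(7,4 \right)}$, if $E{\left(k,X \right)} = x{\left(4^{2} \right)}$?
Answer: $1253$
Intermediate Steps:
$E{\left(k,X \right)} = 16$ ($E{\left(k,X \right)} = 4^{2} = 16$)
$-107 + 85 E{\left(7,4 \right)} = -107 + 85 \cdot 16 = -107 + 1360 = 1253$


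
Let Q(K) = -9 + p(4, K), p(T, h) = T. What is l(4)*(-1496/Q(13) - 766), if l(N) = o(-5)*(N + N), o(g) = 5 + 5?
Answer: -37344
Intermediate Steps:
o(g) = 10
Q(K) = -5 (Q(K) = -9 + 4 = -5)
l(N) = 20*N (l(N) = 10*(N + N) = 10*(2*N) = 20*N)
l(4)*(-1496/Q(13) - 766) = (20*4)*(-1496/(-5) - 766) = 80*(-1496*(-⅕) - 766) = 80*(1496/5 - 766) = 80*(-2334/5) = -37344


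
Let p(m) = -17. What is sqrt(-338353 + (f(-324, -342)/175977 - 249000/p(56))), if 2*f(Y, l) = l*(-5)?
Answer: I*sqrt(35766406414368138)/332401 ≈ 568.95*I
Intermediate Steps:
f(Y, l) = -5*l/2 (f(Y, l) = (l*(-5))/2 = (-5*l)/2 = -5*l/2)
sqrt(-338353 + (f(-324, -342)/175977 - 249000/p(56))) = sqrt(-338353 + (-5/2*(-342)/175977 - 249000/(-17))) = sqrt(-338353 + (855*(1/175977) - 249000*(-1/17))) = sqrt(-338353 + (95/19553 + 249000/17)) = sqrt(-338353 + 4868698615/332401) = sqrt(-107600176938/332401) = I*sqrt(35766406414368138)/332401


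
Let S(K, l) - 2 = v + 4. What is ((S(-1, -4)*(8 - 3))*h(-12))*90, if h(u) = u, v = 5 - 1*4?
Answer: -37800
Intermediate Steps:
v = 1 (v = 5 - 4 = 1)
S(K, l) = 7 (S(K, l) = 2 + (1 + 4) = 2 + 5 = 7)
((S(-1, -4)*(8 - 3))*h(-12))*90 = ((7*(8 - 3))*(-12))*90 = ((7*5)*(-12))*90 = (35*(-12))*90 = -420*90 = -37800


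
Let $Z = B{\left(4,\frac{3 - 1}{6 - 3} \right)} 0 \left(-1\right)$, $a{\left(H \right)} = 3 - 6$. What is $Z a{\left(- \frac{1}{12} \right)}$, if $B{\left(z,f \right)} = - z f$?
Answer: $0$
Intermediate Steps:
$B{\left(z,f \right)} = - f z$
$a{\left(H \right)} = -3$
$Z = 0$ ($Z = \left(-1\right) \frac{3 - 1}{6 - 3} \cdot 4 \cdot 0 \left(-1\right) = \left(-1\right) \frac{2}{3} \cdot 4 \cdot 0 \left(-1\right) = \left(- \frac{8}{3}\right) 0 \left(-1\right) = 0 \left(-1\right) = 0$)
$Z a{\left(- \frac{1}{12} \right)} = 0 \left(-3\right) = 0$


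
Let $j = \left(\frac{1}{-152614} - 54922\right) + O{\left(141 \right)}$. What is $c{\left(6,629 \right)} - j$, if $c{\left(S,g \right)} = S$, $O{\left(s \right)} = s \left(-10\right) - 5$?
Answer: $\frac{8598730603}{152614} \approx 56343.0$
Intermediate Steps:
$O{\left(s \right)} = -5 - 10 s$ ($O{\left(s \right)} = - 10 s - 5 = -5 - 10 s$)
$j = - \frac{8597814919}{152614}$ ($j = \left(\frac{1}{-152614} - 54922\right) - 1415 = \left(- \frac{1}{152614} - 54922\right) - 1415 = - \frac{8381866109}{152614} - 1415 = - \frac{8597814919}{152614} \approx -56337.0$)
$c{\left(6,629 \right)} - j = 6 - - \frac{8597814919}{152614} = 6 + \frac{8597814919}{152614} = \frac{8598730603}{152614}$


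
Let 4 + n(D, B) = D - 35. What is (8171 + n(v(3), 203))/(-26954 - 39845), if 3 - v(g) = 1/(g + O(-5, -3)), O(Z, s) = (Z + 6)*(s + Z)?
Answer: -40676/333995 ≈ -0.12179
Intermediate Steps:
O(Z, s) = (6 + Z)*(Z + s)
v(g) = 3 - 1/(-8 + g) (v(g) = 3 - 1/(g + ((-5)² + 6*(-5) + 6*(-3) - 5*(-3))) = 3 - 1/(g + (25 - 30 - 18 + 15)) = 3 - 1/(g - 8) = 3 - 1/(-8 + g))
n(D, B) = -39 + D (n(D, B) = -4 + (D - 35) = -4 + (-35 + D) = -39 + D)
(8171 + n(v(3), 203))/(-26954 - 39845) = (8171 + (-39 + (-25 + 3*3)/(-8 + 3)))/(-26954 - 39845) = (8171 + (-39 + (-25 + 9)/(-5)))/(-66799) = (8171 + (-39 - ⅕*(-16)))*(-1/66799) = (8171 + (-39 + 16/5))*(-1/66799) = (8171 - 179/5)*(-1/66799) = (40676/5)*(-1/66799) = -40676/333995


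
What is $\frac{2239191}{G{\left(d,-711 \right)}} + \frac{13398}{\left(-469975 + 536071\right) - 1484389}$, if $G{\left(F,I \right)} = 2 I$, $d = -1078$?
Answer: $- \frac{352871996991}{224090294} \approx -1574.7$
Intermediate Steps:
$\frac{2239191}{G{\left(d,-711 \right)}} + \frac{13398}{\left(-469975 + 536071\right) - 1484389} = \frac{2239191}{2 \left(-711\right)} + \frac{13398}{\left(-469975 + 536071\right) - 1484389} = \frac{2239191}{-1422} + \frac{13398}{66096 - 1484389} = 2239191 \left(- \frac{1}{1422}\right) + \frac{13398}{-1418293} = - \frac{248799}{158} + 13398 \left(- \frac{1}{1418293}\right) = - \frac{248799}{158} - \frac{13398}{1418293} = - \frac{352871996991}{224090294}$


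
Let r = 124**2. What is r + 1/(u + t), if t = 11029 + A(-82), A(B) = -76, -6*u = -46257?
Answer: 573909202/37325 ≈ 15376.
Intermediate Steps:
u = 15419/2 (u = -1/6*(-46257) = 15419/2 ≈ 7709.5)
t = 10953 (t = 11029 - 76 = 10953)
r = 15376
r + 1/(u + t) = 15376 + 1/(15419/2 + 10953) = 15376 + 1/(37325/2) = 15376 + 2/37325 = 573909202/37325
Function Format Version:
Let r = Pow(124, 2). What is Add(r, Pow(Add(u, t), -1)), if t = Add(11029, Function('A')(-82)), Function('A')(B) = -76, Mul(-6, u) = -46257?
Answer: Rational(573909202, 37325) ≈ 15376.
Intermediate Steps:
u = Rational(15419, 2) (u = Mul(Rational(-1, 6), -46257) = Rational(15419, 2) ≈ 7709.5)
t = 10953 (t = Add(11029, -76) = 10953)
r = 15376
Add(r, Pow(Add(u, t), -1)) = Add(15376, Pow(Add(Rational(15419, 2), 10953), -1)) = Add(15376, Pow(Rational(37325, 2), -1)) = Add(15376, Rational(2, 37325)) = Rational(573909202, 37325)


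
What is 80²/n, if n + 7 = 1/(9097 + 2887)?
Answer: -76697600/83887 ≈ -914.30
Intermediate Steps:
n = -83887/11984 (n = -7 + 1/(9097 + 2887) = -7 + 1/11984 = -83887/11984 ≈ -6.9999)
80²/n = 80²/(-83887/11984) = 6400*(-11984/83887) = -76697600/83887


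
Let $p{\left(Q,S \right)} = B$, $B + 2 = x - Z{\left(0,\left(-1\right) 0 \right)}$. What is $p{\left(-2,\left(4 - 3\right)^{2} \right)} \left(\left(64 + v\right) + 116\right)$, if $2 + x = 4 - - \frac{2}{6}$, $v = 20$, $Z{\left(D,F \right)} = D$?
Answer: $\frac{200}{3} \approx 66.667$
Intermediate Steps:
$x = \frac{7}{3}$ ($x = -2 + \left(4 - - \frac{2}{6}\right) = -2 + \left(4 - \left(-2\right) \frac{1}{6}\right) = -2 + \left(4 - - \frac{1}{3}\right) = -2 + \left(4 + \frac{1}{3}\right) = -2 + \frac{13}{3} = \frac{7}{3} \approx 2.3333$)
$B = \frac{1}{3}$ ($B = -2 + \left(\frac{7}{3} - 0\right) = -2 + \left(\frac{7}{3} + 0\right) = -2 + \frac{7}{3} = \frac{1}{3} \approx 0.33333$)
$p{\left(Q,S \right)} = \frac{1}{3}$
$p{\left(-2,\left(4 - 3\right)^{2} \right)} \left(\left(64 + v\right) + 116\right) = \frac{\left(64 + 20\right) + 116}{3} = \frac{84 + 116}{3} = \frac{1}{3} \cdot 200 = \frac{200}{3}$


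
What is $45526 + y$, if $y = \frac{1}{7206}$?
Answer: $\frac{328060357}{7206} \approx 45526.0$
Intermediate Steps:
$y = \frac{1}{7206} \approx 0.00013877$
$45526 + y = 45526 + \frac{1}{7206} = \frac{328060357}{7206}$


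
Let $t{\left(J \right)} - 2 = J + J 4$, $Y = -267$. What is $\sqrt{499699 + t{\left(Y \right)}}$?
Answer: $3 \sqrt{55374} \approx 705.95$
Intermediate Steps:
$t{\left(J \right)} = 2 + 5 J$ ($t{\left(J \right)} = 2 + \left(J + J 4\right) = 2 + \left(J + 4 J\right) = 2 + 5 J$)
$\sqrt{499699 + t{\left(Y \right)}} = \sqrt{499699 + \left(2 + 5 \left(-267\right)\right)} = \sqrt{499699 + \left(2 - 1335\right)} = \sqrt{499699 - 1333} = \sqrt{498366} = 3 \sqrt{55374}$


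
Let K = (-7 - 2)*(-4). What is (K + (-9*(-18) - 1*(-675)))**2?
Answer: 762129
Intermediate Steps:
K = 36 (K = -9*(-4) = 36)
(K + (-9*(-18) - 1*(-675)))**2 = (36 + (-9*(-18) - 1*(-675)))**2 = (36 + (162 + 675))**2 = (36 + 837)**2 = 873**2 = 762129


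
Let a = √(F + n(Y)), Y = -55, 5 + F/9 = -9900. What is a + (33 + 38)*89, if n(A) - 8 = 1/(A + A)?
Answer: 6319 + I*√1078557810/110 ≈ 6319.0 + 298.56*I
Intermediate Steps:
F = -89145 (F = -45 + 9*(-9900) = -45 - 89100 = -89145)
n(A) = 8 + 1/(2*A) (n(A) = 8 + 1/(A + A) = 8 + 1/(2*A))
a = I*√1078557810/110 (a = √(-89145 + (8 + (½)/(-55))) = √(-89145 + (8 + (½)*(-1/55))) = √(-89145 + (8 - 1/110)) = √(-89145 + 879/110) = √(-9805071/110) = I*√1078557810/110 ≈ 298.56*I)
a + (33 + 38)*89 = I*√1078557810/110 + (33 + 38)*89 = I*√1078557810/110 + 71*89 = I*√1078557810/110 + 6319 = 6319 + I*√1078557810/110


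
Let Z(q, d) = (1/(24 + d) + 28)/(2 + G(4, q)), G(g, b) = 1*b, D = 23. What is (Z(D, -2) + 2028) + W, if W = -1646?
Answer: 210717/550 ≈ 383.12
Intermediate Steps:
G(g, b) = b
Z(q, d) = (28 + 1/(24 + d))/(2 + q) (Z(q, d) = (1/(24 + d) + 28)/(2 + q) = (28 + 1/(24 + d))/(2 + q))
(Z(D, -2) + 2028) + W = ((673 + 28*(-2))/(48 + 2*(-2) + 24*23 - 2*23) + 2028) - 1646 = ((673 - 56)/(48 - 4 + 552 - 46) + 2028) - 1646 = (617/550 + 2028) - 1646 = 1116017/550 - 1646 = 210717/550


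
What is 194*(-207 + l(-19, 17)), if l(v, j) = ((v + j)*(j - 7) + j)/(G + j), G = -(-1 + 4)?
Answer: -281397/7 ≈ -40200.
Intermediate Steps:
G = -3 (G = -1*3 = -3)
l(v, j) = (j + (-7 + j)*(j + v))/(-3 + j) (l(v, j) = ((v + j)*(j - 7) + j)/(-3 + j) = ((j + v)*(-7 + j) + j)/(-3 + j) = ((-7 + j)*(j + v) + j)/(-3 + j) = (j + (-7 + j)*(j + v))/(-3 + j))
194*(-207 + l(-19, 17)) = 194*(-207 + (17**2 - 7*(-19) - 6*17 + 17*(-19))/(-3 + 17)) = 194*(-207 + (289 + 133 - 102 - 323)/14) = 194*(-207 + (1/14)*(-3)) = 194*(-207 - 3/14) = 194*(-2901/14) = -281397/7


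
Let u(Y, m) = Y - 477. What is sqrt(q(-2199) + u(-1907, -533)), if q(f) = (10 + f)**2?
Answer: sqrt(4789337) ≈ 2188.5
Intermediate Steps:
u(Y, m) = -477 + Y
sqrt(q(-2199) + u(-1907, -533)) = sqrt((10 - 2199)**2 + (-477 - 1907)) = sqrt((-2189)**2 - 2384) = sqrt(4791721 - 2384) = sqrt(4789337)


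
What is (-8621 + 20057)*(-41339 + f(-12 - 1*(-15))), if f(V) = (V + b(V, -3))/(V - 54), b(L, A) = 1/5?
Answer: -40184049332/85 ≈ -4.7275e+8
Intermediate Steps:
b(L, A) = ⅕
f(V) = (⅕ + V)/(-54 + V) (f(V) = (V + ⅕)/(V - 54) = (⅕ + V)/(-54 + V))
(-8621 + 20057)*(-41339 + f(-12 - 1*(-15))) = (-8621 + 20057)*(-41339 + (⅕ + (-12 - 1*(-15)))/(-54 + (-12 - 1*(-15)))) = 11436*(-41339 + (⅕ + (-12 + 15))/(-54 + (-12 + 15))) = 11436*(-41339 + (⅕ + 3)/(-54 + 3)) = 11436*(-41339 + (16/5)/(-51)) = 11436*(-41339 - 1/51*16/5) = 11436*(-41339 - 16/255) = 11436*(-10541461/255) = -40184049332/85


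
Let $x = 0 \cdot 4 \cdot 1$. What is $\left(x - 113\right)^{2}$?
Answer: $12769$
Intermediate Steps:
$x = 0$ ($x = 0 \cdot 1 = 0$)
$\left(x - 113\right)^{2} = \left(0 - 113\right)^{2} = \left(-113\right)^{2} = 12769$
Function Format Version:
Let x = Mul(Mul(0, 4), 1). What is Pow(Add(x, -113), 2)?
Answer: 12769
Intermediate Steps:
x = 0 (x = Mul(0, 1) = 0)
Pow(Add(x, -113), 2) = Pow(Add(0, -113), 2) = Pow(-113, 2) = 12769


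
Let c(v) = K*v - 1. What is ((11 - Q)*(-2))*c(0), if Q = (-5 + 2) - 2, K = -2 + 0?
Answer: 32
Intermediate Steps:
K = -2
Q = -5 (Q = -3 - 2 = -5)
c(v) = -1 - 2*v (c(v) = -2*v - 1 = -1 - 2*v)
((11 - Q)*(-2))*c(0) = ((11 - 1*(-5))*(-2))*(-1 - 2*0) = ((11 + 5)*(-2))*(-1 + 0) = (16*(-2))*(-1) = -32*(-1) = 32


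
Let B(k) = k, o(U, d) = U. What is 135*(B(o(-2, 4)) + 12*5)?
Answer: 7830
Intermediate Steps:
135*(B(o(-2, 4)) + 12*5) = 135*(-2 + 12*5) = 135*(-2 + 60) = 135*58 = 7830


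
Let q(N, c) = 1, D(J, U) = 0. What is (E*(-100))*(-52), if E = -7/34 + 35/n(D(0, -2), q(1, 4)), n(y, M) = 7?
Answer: 423800/17 ≈ 24929.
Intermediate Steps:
E = 163/34 (E = -7/34 + 35/7 = -7*1/34 + 35*(1/7) = -7/34 + 5 = 163/34 ≈ 4.7941)
(E*(-100))*(-52) = ((163/34)*(-100))*(-52) = -8150/17*(-52) = 423800/17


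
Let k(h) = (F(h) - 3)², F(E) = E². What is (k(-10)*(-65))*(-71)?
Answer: 43422535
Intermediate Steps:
k(h) = (-3 + h²)² (k(h) = (h² - 3)² = (-3 + h²)²)
(k(-10)*(-65))*(-71) = ((-3 + (-10)²)²*(-65))*(-71) = ((-3 + 100)²*(-65))*(-71) = (97²*(-65))*(-71) = (9409*(-65))*(-71) = -611585*(-71) = 43422535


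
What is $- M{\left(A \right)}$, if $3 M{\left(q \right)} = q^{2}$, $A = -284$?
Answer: $- \frac{80656}{3} \approx -26885.0$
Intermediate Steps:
$M{\left(q \right)} = \frac{q^{2}}{3}$
$- M{\left(A \right)} = - \frac{\left(-284\right)^{2}}{3} = - \frac{80656}{3}$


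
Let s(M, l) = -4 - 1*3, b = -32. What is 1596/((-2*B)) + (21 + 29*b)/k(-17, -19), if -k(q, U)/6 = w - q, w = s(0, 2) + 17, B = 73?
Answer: -63065/11826 ≈ -5.3327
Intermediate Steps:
s(M, l) = -7 (s(M, l) = -4 - 3 = -7)
w = 10 (w = -7 + 17 = 10)
k(q, U) = -60 + 6*q (k(q, U) = -6*(10 - q) = -60 + 6*q)
1596/((-2*B)) + (21 + 29*b)/k(-17, -19) = 1596/((-2*73)) + (21 + 29*(-32))/(-60 + 6*(-17)) = 1596/(-146) + (21 - 928)/(-60 - 102) = 1596*(-1/146) - 907/(-162) = -798/73 - 907*(-1/162) = -798/73 + 907/162 = -63065/11826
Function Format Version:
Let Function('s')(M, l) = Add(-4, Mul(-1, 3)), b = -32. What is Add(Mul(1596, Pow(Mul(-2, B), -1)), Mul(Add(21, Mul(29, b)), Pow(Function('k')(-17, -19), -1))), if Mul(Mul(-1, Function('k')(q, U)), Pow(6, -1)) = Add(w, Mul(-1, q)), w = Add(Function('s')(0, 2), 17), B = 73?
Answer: Rational(-63065, 11826) ≈ -5.3327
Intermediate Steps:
Function('s')(M, l) = -7 (Function('s')(M, l) = Add(-4, -3) = -7)
w = 10 (w = Add(-7, 17) = 10)
Function('k')(q, U) = Add(-60, Mul(6, q)) (Function('k')(q, U) = Mul(-6, Add(10, Mul(-1, q))) = Add(-60, Mul(6, q)))
Add(Mul(1596, Pow(Mul(-2, B), -1)), Mul(Add(21, Mul(29, b)), Pow(Function('k')(-17, -19), -1))) = Add(Mul(1596, Pow(Mul(-2, 73), -1)), Mul(Add(21, Mul(29, -32)), Pow(Add(-60, Mul(6, -17)), -1))) = Add(Mul(1596, Pow(-146, -1)), Mul(Add(21, -928), Pow(Add(-60, -102), -1))) = Add(Mul(1596, Rational(-1, 146)), Mul(-907, Pow(-162, -1))) = Add(Rational(-798, 73), Mul(-907, Rational(-1, 162))) = Add(Rational(-798, 73), Rational(907, 162)) = Rational(-63065, 11826)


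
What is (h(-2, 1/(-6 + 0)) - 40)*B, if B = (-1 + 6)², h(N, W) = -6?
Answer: -1150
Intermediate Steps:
B = 25 (B = 5² = 25)
(h(-2, 1/(-6 + 0)) - 40)*B = (-6 - 40)*25 = -46*25 = -1150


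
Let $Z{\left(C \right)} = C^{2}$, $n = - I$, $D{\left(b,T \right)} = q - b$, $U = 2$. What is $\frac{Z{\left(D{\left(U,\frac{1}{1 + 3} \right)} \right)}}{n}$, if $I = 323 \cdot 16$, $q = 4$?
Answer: $- \frac{1}{1292} \approx -0.00077399$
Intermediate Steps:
$I = 5168$
$D{\left(b,T \right)} = 4 - b$
$n = -5168$ ($n = \left(-1\right) 5168 = -5168$)
$\frac{Z{\left(D{\left(U,\frac{1}{1 + 3} \right)} \right)}}{n} = \frac{\left(4 - 2\right)^{2}}{-5168} = \left(4 - 2\right)^{2} \left(- \frac{1}{5168}\right) = 2^{2} \left(- \frac{1}{5168}\right) = 4 \left(- \frac{1}{5168}\right) = - \frac{1}{1292}$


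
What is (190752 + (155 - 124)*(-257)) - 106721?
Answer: 76064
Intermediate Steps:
(190752 + (155 - 124)*(-257)) - 106721 = (190752 + 31*(-257)) - 106721 = (190752 - 7967) - 106721 = 182785 - 106721 = 76064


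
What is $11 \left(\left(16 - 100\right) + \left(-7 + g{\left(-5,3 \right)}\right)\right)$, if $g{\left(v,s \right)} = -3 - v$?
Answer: $-979$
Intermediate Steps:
$11 \left(\left(16 - 100\right) + \left(-7 + g{\left(-5,3 \right)}\right)\right) = 11 \left(\left(16 - 100\right) - 5\right) = 11 \left(-84 + \left(-7 + \left(-3 + 5\right)\right)\right) = 11 \left(-84 + \left(-7 + 2\right)\right) = 11 \left(-84 - 5\right) = 11 \left(-89\right) = -979$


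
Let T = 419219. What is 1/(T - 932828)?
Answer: -1/513609 ≈ -1.9470e-6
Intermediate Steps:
1/(T - 932828) = 1/(419219 - 932828) = 1/(-513609) = -1/513609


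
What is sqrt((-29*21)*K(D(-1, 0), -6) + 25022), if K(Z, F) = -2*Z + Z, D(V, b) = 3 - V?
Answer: sqrt(27458) ≈ 165.70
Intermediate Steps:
K(Z, F) = -Z
sqrt((-29*21)*K(D(-1, 0), -6) + 25022) = sqrt((-29*21)*(-(3 - 1*(-1))) + 25022) = sqrt(-(-609)*(3 + 1) + 25022) = sqrt(-(-609)*4 + 25022) = sqrt(-609*(-4) + 25022) = sqrt(2436 + 25022) = sqrt(27458)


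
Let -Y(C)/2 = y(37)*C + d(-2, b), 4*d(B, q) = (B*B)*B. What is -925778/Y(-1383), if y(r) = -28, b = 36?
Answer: 462889/38722 ≈ 11.954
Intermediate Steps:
d(B, q) = B³/4 (d(B, q) = ((B*B)*B)/4 = (B²*B)/4 = B³/4)
Y(C) = 4 + 56*C (Y(C) = -2*(-28*C + (¼)*(-2)³) = -2*(-28*C + (¼)*(-8)) = -2*(-28*C - 2) = -2*(-2 - 28*C) = 4 + 56*C)
-925778/Y(-1383) = -925778/(4 + 56*(-1383)) = -925778/(4 - 77448) = -925778/(-77444) = -925778*(-1/77444) = 462889/38722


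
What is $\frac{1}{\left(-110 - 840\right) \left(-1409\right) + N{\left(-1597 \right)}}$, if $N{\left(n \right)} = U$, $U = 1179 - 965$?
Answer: $\frac{1}{1338764} \approx 7.4696 \cdot 10^{-7}$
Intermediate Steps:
$U = 214$
$N{\left(n \right)} = 214$
$\frac{1}{\left(-110 - 840\right) \left(-1409\right) + N{\left(-1597 \right)}} = \frac{1}{\left(-110 - 840\right) \left(-1409\right) + 214} = \frac{1}{\left(-950\right) \left(-1409\right) + 214} = \frac{1}{1338550 + 214} = \frac{1}{1338764}$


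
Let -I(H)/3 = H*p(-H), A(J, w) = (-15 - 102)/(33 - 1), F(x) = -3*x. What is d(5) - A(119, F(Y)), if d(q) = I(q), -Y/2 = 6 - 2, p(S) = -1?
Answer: 597/32 ≈ 18.656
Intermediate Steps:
Y = -8 (Y = -2*(6 - 2) = -2*4 = -8)
A(J, w) = -117/32
I(H) = 3*H (I(H) = -3*H*(-1) = -(-3)*H = 3*H)
d(q) = 3*q
d(5) - A(119, F(Y)) = 3*5 - 1*(-117/32) = 15 + 117/32 = 597/32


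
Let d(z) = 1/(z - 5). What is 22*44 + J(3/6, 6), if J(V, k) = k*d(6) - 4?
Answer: 970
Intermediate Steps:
d(z) = 1/(-5 + z)
J(V, k) = -4 + k (J(V, k) = k/(-5 + 6) - 4 = k/1 - 4 = k*1 - 4 = k - 4 = -4 + k)
22*44 + J(3/6, 6) = 22*44 + (-4 + 6) = 968 + 2 = 970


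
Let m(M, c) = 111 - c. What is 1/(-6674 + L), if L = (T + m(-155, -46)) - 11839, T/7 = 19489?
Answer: 1/118067 ≈ 8.4698e-6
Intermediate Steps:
T = 136423 (T = 7*19489 = 136423)
L = 124741 (L = (136423 + (111 - 1*(-46))) - 11839 = (136423 + (111 + 46)) - 11839 = (136423 + 157) - 11839 = 136580 - 11839 = 124741)
1/(-6674 + L) = 1/(-6674 + 124741) = 1/118067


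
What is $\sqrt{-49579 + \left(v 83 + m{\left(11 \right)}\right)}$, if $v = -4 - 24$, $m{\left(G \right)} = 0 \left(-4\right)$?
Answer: $3 i \sqrt{5767} \approx 227.82 i$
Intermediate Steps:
$m{\left(G \right)} = 0$
$v = -28$
$\sqrt{-49579 + \left(v 83 + m{\left(11 \right)}\right)} = \sqrt{-49579 + \left(\left(-28\right) 83 + 0\right)} = \sqrt{-49579 + \left(-2324 + 0\right)} = \sqrt{-49579 - 2324} = \sqrt{-51903} = 3 i \sqrt{5767}$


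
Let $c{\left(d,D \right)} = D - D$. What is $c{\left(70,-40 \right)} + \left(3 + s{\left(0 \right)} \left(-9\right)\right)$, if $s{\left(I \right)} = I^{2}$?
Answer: $3$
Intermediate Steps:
$c{\left(d,D \right)} = 0$
$c{\left(70,-40 \right)} + \left(3 + s{\left(0 \right)} \left(-9\right)\right) = 0 + \left(3 + 0^{2} \left(-9\right)\right) = 0 + \left(3 + 0 \left(-9\right)\right) = 0 + \left(3 + 0\right) = 0 + 3 = 3$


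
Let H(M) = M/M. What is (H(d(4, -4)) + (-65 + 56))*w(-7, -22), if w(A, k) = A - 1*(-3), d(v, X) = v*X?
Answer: 32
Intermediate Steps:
d(v, X) = X*v
H(M) = 1
w(A, k) = 3 + A (w(A, k) = A + 3 = 3 + A)
(H(d(4, -4)) + (-65 + 56))*w(-7, -22) = (1 + (-65 + 56))*(3 - 7) = (1 - 9)*(-4) = -8*(-4) = 32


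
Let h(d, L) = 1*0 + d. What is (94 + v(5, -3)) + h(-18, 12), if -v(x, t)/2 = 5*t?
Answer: 106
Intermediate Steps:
v(x, t) = -10*t
h(d, L) = d (h(d, L) = 0 + d = d)
(94 + v(5, -3)) + h(-18, 12) = (94 - 10*(-3)) - 18 = (94 + 30) - 18 = 124 - 18 = 106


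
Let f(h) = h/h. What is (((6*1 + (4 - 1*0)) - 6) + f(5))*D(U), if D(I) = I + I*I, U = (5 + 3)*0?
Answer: 0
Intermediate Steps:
f(h) = 1
U = 0 (U = 8*0 = 0)
D(I) = I + I²
(((6*1 + (4 - 1*0)) - 6) + f(5))*D(U) = (((6*1 + (4 - 1*0)) - 6) + 1)*(0*(1 + 0)) = (((6 + (4 + 0)) - 6) + 1)*(0*1) = (((6 + 4) - 6) + 1)*0 = ((10 - 6) + 1)*0 = (4 + 1)*0 = 5*0 = 0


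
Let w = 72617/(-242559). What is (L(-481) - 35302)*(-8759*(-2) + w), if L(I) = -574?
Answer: -152439848602820/242559 ≈ -6.2846e+8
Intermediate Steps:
w = -72617/242559 (w = 72617*(-1/242559) = -72617/242559 ≈ -0.29938)
(L(-481) - 35302)*(-8759*(-2) + w) = (-574 - 35302)*(-8759*(-2) - 72617/242559) = -35876*(17518 - 72617/242559) = -35876*4249075945/242559 = -152439848602820/242559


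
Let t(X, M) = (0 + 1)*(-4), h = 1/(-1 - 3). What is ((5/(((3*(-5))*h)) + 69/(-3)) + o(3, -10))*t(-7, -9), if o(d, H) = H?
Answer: 380/3 ≈ 126.67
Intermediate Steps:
h = -¼ (h = 1/(-4) = -¼ ≈ -0.25000)
t(X, M) = -4 (t(X, M) = 1*(-4) = -4)
((5/(((3*(-5))*h)) + 69/(-3)) + o(3, -10))*t(-7, -9) = ((5/(((3*(-5))*(-¼))) + 69/(-3)) - 10)*(-4) = ((5/((-15*(-¼))) + 69*(-⅓)) - 10)*(-4) = ((5/(15/4) - 23) - 10)*(-4) = ((5*(4/15) - 23) - 10)*(-4) = ((4/3 - 23) - 10)*(-4) = (-65/3 - 10)*(-4) = -95/3*(-4) = 380/3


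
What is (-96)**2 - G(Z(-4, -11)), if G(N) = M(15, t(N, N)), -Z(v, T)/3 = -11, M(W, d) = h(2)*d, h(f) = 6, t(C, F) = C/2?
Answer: 9117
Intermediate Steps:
t(C, F) = C/2 (t(C, F) = C*(1/2) = C/2)
M(W, d) = 6*d
Z(v, T) = 33 (Z(v, T) = -3*(-11) = 33)
G(N) = 3*N (G(N) = 6*(N/2) = 3*N)
(-96)**2 - G(Z(-4, -11)) = (-96)**2 - 3*33 = 9216 - 1*99 = 9216 - 99 = 9117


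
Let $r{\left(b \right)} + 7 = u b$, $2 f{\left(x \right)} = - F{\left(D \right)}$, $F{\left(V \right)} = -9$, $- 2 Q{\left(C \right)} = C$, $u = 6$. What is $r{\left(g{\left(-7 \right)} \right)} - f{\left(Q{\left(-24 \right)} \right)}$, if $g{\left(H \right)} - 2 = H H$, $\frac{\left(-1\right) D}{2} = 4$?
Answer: $\frac{589}{2} \approx 294.5$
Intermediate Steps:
$D = -8$ ($D = \left(-2\right) 4 = -8$)
$Q{\left(C \right)} = - \frac{C}{2}$
$f{\left(x \right)} = \frac{9}{2}$ ($f{\left(x \right)} = \frac{\left(-1\right) \left(-9\right)}{2} = \frac{1}{2} \cdot 9 = \frac{9}{2}$)
$g{\left(H \right)} = 2 + H^{2}$ ($g{\left(H \right)} = 2 + H H = 2 + H^{2}$)
$r{\left(b \right)} = -7 + 6 b$
$r{\left(g{\left(-7 \right)} \right)} - f{\left(Q{\left(-24 \right)} \right)} = \left(-7 + 6 \left(2 + \left(-7\right)^{2}\right)\right) - \frac{9}{2} = \left(-7 + 6 \left(2 + 49\right)\right) - \frac{9}{2} = \left(-7 + 6 \cdot 51\right) - \frac{9}{2} = \left(-7 + 306\right) - \frac{9}{2} = 299 - \frac{9}{2} = \frac{589}{2}$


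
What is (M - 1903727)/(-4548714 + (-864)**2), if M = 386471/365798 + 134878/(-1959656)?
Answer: 113721967879668537/227131273340241032 ≈ 0.50069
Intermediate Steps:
M = 177003027833/179209561372 (M = 386471*(1/365798) + 134878*(-1/1959656) = 386471/365798 - 67439/979828 = 177003027833/179209561372 ≈ 0.98769)
(M - 1903727)/(-4548714 + (-864)**2) = (177003027833/179209561372 - 1903727)/(-4548714 + (-864)**2) = -341165903639005611/(179209561372*(-4548714 + 746496)) = -341165903639005611/179209561372/(-3802218) = -341165903639005611/179209561372*(-1/3802218) = 113721967879668537/227131273340241032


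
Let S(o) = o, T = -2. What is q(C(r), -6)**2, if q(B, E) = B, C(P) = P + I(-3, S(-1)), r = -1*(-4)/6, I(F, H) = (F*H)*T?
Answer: 256/9 ≈ 28.444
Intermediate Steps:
I(F, H) = -2*F*H (I(F, H) = (F*H)*(-2) = -2*F*H)
r = 2/3 (r = 4*(1/6) = 2/3 ≈ 0.66667)
C(P) = -6 + P (C(P) = P - 2*(-3)*(-1) = P - 6 = -6 + P)
q(C(r), -6)**2 = (-6 + 2/3)**2 = (-16/3)**2 = 256/9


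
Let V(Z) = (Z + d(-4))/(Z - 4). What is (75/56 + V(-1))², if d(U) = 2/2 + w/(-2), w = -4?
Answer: 69169/78400 ≈ 0.88226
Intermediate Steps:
d(U) = 3 (d(U) = 2/2 - 4/(-2) = 2*(½) - 4*(-½) = 1 + 2 = 3)
V(Z) = (3 + Z)/(-4 + Z) (V(Z) = (Z + 3)/(Z - 4) = (3 + Z)/(-4 + Z))
(75/56 + V(-1))² = (75/56 + (3 - 1)/(-4 - 1))² = (75*(1/56) + 2/(-5))² = (75/56 - ⅕*2)² = (75/56 - ⅖)² = (263/280)² = 69169/78400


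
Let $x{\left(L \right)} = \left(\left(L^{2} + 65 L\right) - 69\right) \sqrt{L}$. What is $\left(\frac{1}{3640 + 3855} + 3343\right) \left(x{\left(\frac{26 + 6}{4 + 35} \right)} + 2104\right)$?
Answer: $\frac{52717373744}{7495} - \frac{457117759784 \sqrt{78}}{88919181} \approx 6.9883 \cdot 10^{6}$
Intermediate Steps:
$x{\left(L \right)} = \sqrt{L} \left(-69 + L^{2} + 65 L\right)$ ($x{\left(L \right)} = \left(-69 + L^{2} + 65 L\right) \sqrt{L} = \sqrt{L} \left(-69 + L^{2} + 65 L\right)$)
$\left(\frac{1}{3640 + 3855} + 3343\right) \left(x{\left(\frac{26 + 6}{4 + 35} \right)} + 2104\right) = \left(\frac{1}{3640 + 3855} + 3343\right) \left(\sqrt{\frac{26 + 6}{4 + 35}} \left(-69 + \left(\frac{26 + 6}{4 + 35}\right)^{2} + 65 \frac{26 + 6}{4 + 35}\right) + 2104\right) = \left(\frac{1}{7495} + 3343\right) \left(\sqrt{\frac{32}{39}} \left(-69 + \left(\frac{32}{39}\right)^{2} + 65 \cdot \frac{32}{39}\right) + 2104\right) = \left(\frac{1}{7495} + 3343\right) \left(\sqrt{32 \cdot \frac{1}{39}} \left(-69 + \left(32 \cdot \frac{1}{39}\right)^{2} + 65 \cdot 32 \cdot \frac{1}{39}\right) + 2104\right) = \frac{25055786 \left(\sqrt{\frac{32}{39}} \left(-69 + \left(\frac{32}{39}\right)^{2} + 65 \cdot \frac{32}{39}\right) + 2104\right)}{7495} = \frac{25055786 \left(\frac{4 \sqrt{78}}{39} \left(-69 + \frac{1024}{1521} + \frac{160}{3}\right) + 2104\right)}{7495} = \frac{25055786 \left(\frac{4 \sqrt{78}}{39} \left(- \frac{22805}{1521}\right) + 2104\right)}{7495} = \frac{25055786 \left(- \frac{91220 \sqrt{78}}{59319} + 2104\right)}{7495} = \frac{25055786 \left(2104 - \frac{91220 \sqrt{78}}{59319}\right)}{7495} = \frac{52717373744}{7495} - \frac{457117759784 \sqrt{78}}{88919181}$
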